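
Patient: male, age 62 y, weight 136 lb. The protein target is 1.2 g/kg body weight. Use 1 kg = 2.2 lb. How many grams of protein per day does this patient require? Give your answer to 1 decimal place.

74.2 g/day

Weight in kg = 136 ÷ 2.2 = 61.8182 kg.
Protein = 1.2 g/kg × 61.8182 kg = 74.1818 g/day.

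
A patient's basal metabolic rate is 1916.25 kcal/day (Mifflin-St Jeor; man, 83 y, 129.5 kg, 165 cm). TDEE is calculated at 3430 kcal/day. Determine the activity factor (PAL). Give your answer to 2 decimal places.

1.79

Activity factor = TEE ÷ BMR = 3430 ÷ 1916.25 = 1.79.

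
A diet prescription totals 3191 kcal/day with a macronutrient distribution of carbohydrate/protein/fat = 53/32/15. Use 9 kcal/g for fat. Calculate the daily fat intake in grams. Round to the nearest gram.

53 g/day

Fat energy = 15% × 3191 = 478.65 kcal.
At 9 kcal/g: 478.65 ÷ 9 = 53.1833 g.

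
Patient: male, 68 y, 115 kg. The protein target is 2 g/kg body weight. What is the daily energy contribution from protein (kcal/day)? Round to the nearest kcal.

Protein = 2 g/kg × 115 kg = 230 g/day.
Protein energy = 230 g × 4 kcal/g = 920 kcal/day.

920 kcal/day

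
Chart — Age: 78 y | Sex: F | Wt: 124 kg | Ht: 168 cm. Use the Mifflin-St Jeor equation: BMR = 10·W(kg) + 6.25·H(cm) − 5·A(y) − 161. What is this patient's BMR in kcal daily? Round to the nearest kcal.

1739 kcal daily

Mifflin-St Jeor (female): BMR = 10(124) + 6.25(168) − 5(78) − 161 = 1240 + 1050 − 390 − 161 = 1739 kcal/day.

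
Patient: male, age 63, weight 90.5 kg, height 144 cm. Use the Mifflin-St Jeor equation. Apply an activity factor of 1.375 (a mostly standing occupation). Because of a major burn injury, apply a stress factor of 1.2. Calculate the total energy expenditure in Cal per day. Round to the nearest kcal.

2467 Cal per day

Mifflin-St Jeor (male): BMR = 10(90.5) + 6.25(144) − 5(63) + 5 = 905 + 900 − 315 + 5 = 1495 kcal/day.
TEE = BMR × activity factor = 1495 × 1.375 = 2055.625 kcal/day.
Apply stress factor: 2055.625 × 1.2 = 2466.75 kcal/day.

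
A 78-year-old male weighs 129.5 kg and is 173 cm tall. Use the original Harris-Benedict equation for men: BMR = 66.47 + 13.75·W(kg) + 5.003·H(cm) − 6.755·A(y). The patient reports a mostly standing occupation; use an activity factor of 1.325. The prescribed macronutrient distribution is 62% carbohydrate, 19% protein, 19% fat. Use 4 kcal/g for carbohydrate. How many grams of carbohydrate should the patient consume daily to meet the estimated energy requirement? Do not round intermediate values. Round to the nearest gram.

Harris-Benedict: BMR = 66.47 + 13.75(129.5) + 5.003(173) − 6.755(78) = 2185.724 kcal/day.
TEE = 2185.724 × 1.325 = 2896.0843 kcal/day.
Carbohydrate energy = 62% × 2896.0843 = 1795.5723 kcal.
Carbohydrate = 1795.5723 ÷ 4 kcal/g = 448.8931 g.

449 g/day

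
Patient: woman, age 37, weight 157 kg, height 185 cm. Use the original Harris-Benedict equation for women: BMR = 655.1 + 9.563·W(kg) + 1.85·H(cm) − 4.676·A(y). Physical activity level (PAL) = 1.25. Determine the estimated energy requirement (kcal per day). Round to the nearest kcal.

2907 kcal per day

Harris-Benedict: BMR = 655.1 + 9.563(157) + 1.85(185) − 4.676(37) = 2325.729 kcal/day.
TEE = BMR × activity factor = 2325.729 × 1.25 = 2907.1613 kcal/day.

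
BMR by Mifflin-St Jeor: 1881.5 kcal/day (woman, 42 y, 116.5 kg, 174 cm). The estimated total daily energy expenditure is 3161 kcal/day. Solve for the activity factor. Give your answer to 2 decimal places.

1.68

Activity factor = TEE ÷ BMR = 3161 ÷ 1881.5 = 1.68.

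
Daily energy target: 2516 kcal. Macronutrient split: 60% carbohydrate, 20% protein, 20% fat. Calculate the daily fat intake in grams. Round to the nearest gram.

Fat energy = 20% × 2516 = 503.2 kcal.
At 9 kcal/g: 503.2 ÷ 9 = 55.9111 g.

56 g/day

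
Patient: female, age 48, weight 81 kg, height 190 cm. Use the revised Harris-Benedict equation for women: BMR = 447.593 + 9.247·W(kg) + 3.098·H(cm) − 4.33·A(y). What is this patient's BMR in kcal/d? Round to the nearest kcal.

Harris-Benedict: BMR = 447.593 + 9.247(81) + 3.098(190) − 4.33(48) = 1577.38 kcal/day.

1577 kcal/d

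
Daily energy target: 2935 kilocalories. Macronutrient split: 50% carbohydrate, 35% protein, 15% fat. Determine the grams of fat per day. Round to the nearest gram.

49 g/day

Fat energy = 15% × 2935 = 440.25 kcal.
At 9 kcal/g: 440.25 ÷ 9 = 48.9167 g.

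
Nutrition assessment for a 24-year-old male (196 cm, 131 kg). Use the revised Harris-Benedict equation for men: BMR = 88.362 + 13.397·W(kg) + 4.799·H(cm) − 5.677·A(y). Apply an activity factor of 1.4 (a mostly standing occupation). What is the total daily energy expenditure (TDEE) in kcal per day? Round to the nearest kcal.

3707 kcal per day

Harris-Benedict: BMR = 88.362 + 13.397(131) + 4.799(196) − 5.677(24) = 2647.725 kcal/day.
TEE = BMR × activity factor = 2647.725 × 1.4 = 3706.815 kcal/day.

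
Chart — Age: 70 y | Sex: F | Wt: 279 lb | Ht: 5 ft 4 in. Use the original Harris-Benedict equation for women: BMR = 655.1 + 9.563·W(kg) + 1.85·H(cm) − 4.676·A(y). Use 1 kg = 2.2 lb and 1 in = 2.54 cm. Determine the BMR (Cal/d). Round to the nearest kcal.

1841 Cal/d

Convert to metric: weight = 279 ÷ 2.2 = 126.8182 kg; height = (5×12 + 4) × 2.54 = 64 × 2.54 = 162.56 cm.
Harris-Benedict: BMR = 655.1 + 9.563(126.8182) + 1.85(162.56) − 4.676(70) = 1841.2783 kcal/day.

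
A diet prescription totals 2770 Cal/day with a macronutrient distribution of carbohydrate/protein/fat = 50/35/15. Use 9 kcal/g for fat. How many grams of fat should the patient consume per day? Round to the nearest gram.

Fat energy = 15% × 2770 = 415.5 kcal.
At 9 kcal/g: 415.5 ÷ 9 = 46.1667 g.

46 g/day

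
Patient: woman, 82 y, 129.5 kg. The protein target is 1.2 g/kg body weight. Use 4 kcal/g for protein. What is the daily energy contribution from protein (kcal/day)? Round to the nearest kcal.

Protein = 1.2 g/kg × 129.5 kg = 155.4 g/day.
Protein energy = 155.4 g × 4 kcal/g = 621.6 kcal/day.

622 kcal/day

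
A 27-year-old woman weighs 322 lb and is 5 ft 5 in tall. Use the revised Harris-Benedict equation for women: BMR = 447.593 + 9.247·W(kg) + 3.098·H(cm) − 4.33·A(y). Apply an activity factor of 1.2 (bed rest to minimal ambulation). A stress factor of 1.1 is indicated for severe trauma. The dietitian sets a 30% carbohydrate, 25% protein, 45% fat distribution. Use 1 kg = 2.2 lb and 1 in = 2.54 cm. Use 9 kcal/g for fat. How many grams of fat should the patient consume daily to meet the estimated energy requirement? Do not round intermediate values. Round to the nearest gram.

Convert to metric: weight = 322 ÷ 2.2 = 146.3636 kg; height = (5×12 + 5) × 2.54 = 65 × 2.54 = 165.1 cm.
Harris-Benedict: BMR = 447.593 + 9.247(146.3636) + 3.098(165.1) − 4.33(27) = 2195.5873 kcal/day.
TEE = 2195.5873 × 1.2 = 2634.7048 kcal/day.
With stress factor 1.1: 2634.7048 × 1.1 = 2898.1753 kcal/day.
Fat energy = 45% × 2898.1753 = 1304.1789 kcal.
Fat = 1304.1789 ÷ 9 kcal/g = 144.9088 g.

145 g/day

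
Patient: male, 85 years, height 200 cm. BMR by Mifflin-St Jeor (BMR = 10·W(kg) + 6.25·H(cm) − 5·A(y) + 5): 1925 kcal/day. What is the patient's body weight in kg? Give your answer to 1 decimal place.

1925 = 10·W + 6.25(200) − 5(85) + 5
10·W = 1925 − 830 = 1095, so W = 109.5 kg.

109.5 kg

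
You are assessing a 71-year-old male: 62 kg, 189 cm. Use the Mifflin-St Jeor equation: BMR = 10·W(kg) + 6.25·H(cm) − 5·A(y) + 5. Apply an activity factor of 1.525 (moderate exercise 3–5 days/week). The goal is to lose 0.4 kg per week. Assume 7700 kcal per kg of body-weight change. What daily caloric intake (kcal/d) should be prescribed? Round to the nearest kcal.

1773 kcal/d

Mifflin-St Jeor (male): BMR = 10(62) + 6.25(189) − 5(71) + 5 = 620 + 1181.25 − 355 + 5 = 1451.25 kcal/day.
TEE = 1451.25 × 1.525 = 2213.1563 kcal/day.
Required daily deficit = 0.4 × 7700 ÷ 7 = 440 kcal/day.
Target intake = 2213.1563 − 440 = 1773.1563 kcal/day.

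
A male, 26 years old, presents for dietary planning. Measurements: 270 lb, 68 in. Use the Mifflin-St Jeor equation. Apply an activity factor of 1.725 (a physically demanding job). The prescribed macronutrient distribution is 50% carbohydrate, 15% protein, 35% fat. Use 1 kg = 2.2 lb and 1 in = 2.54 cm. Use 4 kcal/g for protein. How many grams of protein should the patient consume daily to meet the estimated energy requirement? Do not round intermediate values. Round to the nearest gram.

Convert to metric: weight = 270 ÷ 2.2 = 122.7273 kg; height = 68 × 2.54 = 172.72 cm.
Mifflin-St Jeor (male): BMR = 10(122.7273) + 6.25(172.72) − 5(26) + 5 = 1227.2727 + 1079.5 − 130 + 5 = 2181.7727 kcal/day.
TEE = 2181.7727 × 1.725 = 3763.558 kcal/day.
Protein energy = 15% × 3763.558 = 564.5337 kcal.
Protein = 564.5337 ÷ 4 kcal/g = 141.1334 g.

141 g/day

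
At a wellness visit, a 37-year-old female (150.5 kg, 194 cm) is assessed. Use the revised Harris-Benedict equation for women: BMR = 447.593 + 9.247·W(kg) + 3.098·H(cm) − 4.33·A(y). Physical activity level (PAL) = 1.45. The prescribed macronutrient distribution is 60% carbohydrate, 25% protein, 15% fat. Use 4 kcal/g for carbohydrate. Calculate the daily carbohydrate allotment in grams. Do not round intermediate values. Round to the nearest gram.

496 g/day

Harris-Benedict: BMR = 447.593 + 9.247(150.5) + 3.098(194) − 4.33(37) = 2280.0685 kcal/day.
TEE = 2280.0685 × 1.45 = 3306.0993 kcal/day.
Carbohydrate energy = 60% × 3306.0993 = 1983.6596 kcal.
Carbohydrate = 1983.6596 ÷ 4 kcal/g = 495.9149 g.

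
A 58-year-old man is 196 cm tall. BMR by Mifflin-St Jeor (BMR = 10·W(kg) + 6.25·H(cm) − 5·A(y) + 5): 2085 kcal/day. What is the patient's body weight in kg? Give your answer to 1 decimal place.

2085 = 10·W + 6.25(196) − 5(58) + 5
10·W = 2085 − 940 = 1145, so W = 114.5 kg.

114.5 kg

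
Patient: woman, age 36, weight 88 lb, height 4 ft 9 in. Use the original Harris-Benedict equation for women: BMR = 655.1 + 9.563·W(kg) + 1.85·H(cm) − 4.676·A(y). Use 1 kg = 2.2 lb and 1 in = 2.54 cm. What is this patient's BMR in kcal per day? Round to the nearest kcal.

Convert to metric: weight = 88 ÷ 2.2 = 40 kg; height = (4×12 + 9) × 2.54 = 57 × 2.54 = 144.78 cm.
Harris-Benedict: BMR = 655.1 + 9.563(40) + 1.85(144.78) − 4.676(36) = 1137.127 kcal/day.

1137 kcal per day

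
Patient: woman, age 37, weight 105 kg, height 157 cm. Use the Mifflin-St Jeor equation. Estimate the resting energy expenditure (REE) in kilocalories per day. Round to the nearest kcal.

1685 kilocalories per day

Mifflin-St Jeor (female): BMR = 10(105) + 6.25(157) − 5(37) − 161 = 1050 + 981.25 − 185 − 161 = 1685.25 kcal/day.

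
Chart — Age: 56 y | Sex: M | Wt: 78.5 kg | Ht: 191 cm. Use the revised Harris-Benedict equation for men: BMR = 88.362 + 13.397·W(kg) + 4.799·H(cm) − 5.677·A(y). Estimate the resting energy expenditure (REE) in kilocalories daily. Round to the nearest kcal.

1739 kilocalories daily

Harris-Benedict: BMR = 88.362 + 13.397(78.5) + 4.799(191) − 5.677(56) = 1738.7235 kcal/day.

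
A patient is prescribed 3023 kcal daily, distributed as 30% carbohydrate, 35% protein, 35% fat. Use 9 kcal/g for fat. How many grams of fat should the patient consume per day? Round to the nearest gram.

Fat energy = 35% × 3023 = 1058.05 kcal.
At 9 kcal/g: 1058.05 ÷ 9 = 117.5611 g.

118 g/day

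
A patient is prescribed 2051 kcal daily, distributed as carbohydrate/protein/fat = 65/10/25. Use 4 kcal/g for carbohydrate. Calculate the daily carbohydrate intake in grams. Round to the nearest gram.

Carbohydrate energy = 65% × 2051 = 1333.15 kcal.
At 4 kcal/g: 1333.15 ÷ 4 = 333.2875 g.

333 g/day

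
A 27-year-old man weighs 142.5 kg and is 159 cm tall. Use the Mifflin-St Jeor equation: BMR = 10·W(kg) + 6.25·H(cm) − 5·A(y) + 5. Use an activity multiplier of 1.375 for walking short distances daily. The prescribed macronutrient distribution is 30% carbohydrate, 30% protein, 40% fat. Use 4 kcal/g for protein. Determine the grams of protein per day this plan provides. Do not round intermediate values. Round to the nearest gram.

236 g/day

Mifflin-St Jeor (male): BMR = 10(142.5) + 6.25(159) − 5(27) + 5 = 1425 + 993.75 − 135 + 5 = 2288.75 kcal/day.
TEE = 2288.75 × 1.375 = 3147.0313 kcal/day.
Protein energy = 30% × 3147.0313 = 944.1094 kcal.
Protein = 944.1094 ÷ 4 kcal/g = 236.0273 g.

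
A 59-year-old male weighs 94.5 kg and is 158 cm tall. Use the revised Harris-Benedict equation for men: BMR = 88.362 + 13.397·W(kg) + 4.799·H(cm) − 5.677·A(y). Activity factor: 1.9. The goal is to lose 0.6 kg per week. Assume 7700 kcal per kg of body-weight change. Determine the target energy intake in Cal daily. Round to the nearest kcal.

Harris-Benedict: BMR = 88.362 + 13.397(94.5) + 4.799(158) − 5.677(59) = 1777.6775 kcal/day.
TEE = 1777.6775 × 1.9 = 3377.5873 kcal/day.
Required daily deficit = 0.6 × 7700 ÷ 7 = 660 kcal/day.
Target intake = 3377.5873 − 660 = 2717.5873 kcal/day.

2718 Cal daily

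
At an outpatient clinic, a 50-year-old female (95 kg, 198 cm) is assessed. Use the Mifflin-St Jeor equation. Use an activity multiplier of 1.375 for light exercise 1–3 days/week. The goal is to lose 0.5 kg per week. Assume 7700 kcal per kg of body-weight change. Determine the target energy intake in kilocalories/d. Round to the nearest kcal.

1893 kilocalories/d

Mifflin-St Jeor (female): BMR = 10(95) + 6.25(198) − 5(50) − 161 = 950 + 1237.5 − 250 − 161 = 1776.5 kcal/day.
TEE = 1776.5 × 1.375 = 2442.6875 kcal/day.
Required daily deficit = 0.5 × 7700 ÷ 7 = 550 kcal/day.
Target intake = 2442.6875 − 550 = 1892.6875 kcal/day.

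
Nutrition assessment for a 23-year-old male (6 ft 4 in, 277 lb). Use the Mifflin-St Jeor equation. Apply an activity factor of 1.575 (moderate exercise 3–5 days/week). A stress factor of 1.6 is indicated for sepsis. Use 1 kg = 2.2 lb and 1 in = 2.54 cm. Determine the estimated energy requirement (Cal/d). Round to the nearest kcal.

5936 Cal/d

Convert to metric: weight = 277 ÷ 2.2 = 125.9091 kg; height = (6×12 + 4) × 2.54 = 76 × 2.54 = 193.04 cm.
Mifflin-St Jeor (male): BMR = 10(125.9091) + 6.25(193.04) − 5(23) + 5 = 1259.0909 + 1206.5 − 115 + 5 = 2355.5909 kcal/day.
TEE = BMR × activity factor = 2355.5909 × 1.575 = 3710.0557 kcal/day.
Apply stress factor: 3710.0557 × 1.6 = 5936.0891 kcal/day.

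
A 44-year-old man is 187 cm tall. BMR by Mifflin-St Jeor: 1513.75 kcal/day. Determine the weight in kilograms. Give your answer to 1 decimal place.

56.0 kg

1513.75 = 10·W + 6.25(187) − 5(44) + 5
10·W = 1513.75 − 953.75 = 560, so W = 56 kg.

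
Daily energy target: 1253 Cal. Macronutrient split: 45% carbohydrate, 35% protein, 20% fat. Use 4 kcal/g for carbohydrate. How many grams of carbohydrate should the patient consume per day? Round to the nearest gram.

141 g/day

Carbohydrate energy = 45% × 1253 = 563.85 kcal.
At 4 kcal/g: 563.85 ÷ 4 = 140.9625 g.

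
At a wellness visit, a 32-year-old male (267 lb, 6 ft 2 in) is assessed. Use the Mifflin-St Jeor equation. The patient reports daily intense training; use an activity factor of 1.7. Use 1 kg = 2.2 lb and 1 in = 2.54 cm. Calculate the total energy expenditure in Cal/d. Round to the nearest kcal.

Convert to metric: weight = 267 ÷ 2.2 = 121.3636 kg; height = (6×12 + 2) × 2.54 = 74 × 2.54 = 187.96 cm.
Mifflin-St Jeor (male): BMR = 10(121.3636) + 6.25(187.96) − 5(32) + 5 = 1213.6364 + 1174.75 − 160 + 5 = 2233.3864 kcal/day.
TEE = BMR × activity factor = 2233.3864 × 1.7 = 3796.7568 kcal/day.

3797 Cal/d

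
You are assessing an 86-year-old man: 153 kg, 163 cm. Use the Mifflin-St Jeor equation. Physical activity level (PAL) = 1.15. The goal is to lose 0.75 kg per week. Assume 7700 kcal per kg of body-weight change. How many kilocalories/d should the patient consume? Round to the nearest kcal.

1617 kilocalories/d

Mifflin-St Jeor (male): BMR = 10(153) + 6.25(163) − 5(86) + 5 = 1530 + 1018.75 − 430 + 5 = 2123.75 kcal/day.
TEE = 2123.75 × 1.15 = 2442.3125 kcal/day.
Required daily deficit = 0.75 × 7700 ÷ 7 = 825 kcal/day.
Target intake = 2442.3125 − 825 = 1617.3125 kcal/day.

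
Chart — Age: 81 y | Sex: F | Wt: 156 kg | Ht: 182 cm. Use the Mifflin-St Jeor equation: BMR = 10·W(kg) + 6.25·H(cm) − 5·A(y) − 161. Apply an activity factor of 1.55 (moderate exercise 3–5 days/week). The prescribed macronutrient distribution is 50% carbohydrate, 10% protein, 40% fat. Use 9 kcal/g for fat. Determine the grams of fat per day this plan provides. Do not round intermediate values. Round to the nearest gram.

147 g/day

Mifflin-St Jeor (female): BMR = 10(156) + 6.25(182) − 5(81) − 161 = 1560 + 1137.5 − 405 − 161 = 2131.5 kcal/day.
TEE = 2131.5 × 1.55 = 3303.825 kcal/day.
Fat energy = 40% × 3303.825 = 1321.53 kcal.
Fat = 1321.53 ÷ 9 kcal/g = 146.8367 g.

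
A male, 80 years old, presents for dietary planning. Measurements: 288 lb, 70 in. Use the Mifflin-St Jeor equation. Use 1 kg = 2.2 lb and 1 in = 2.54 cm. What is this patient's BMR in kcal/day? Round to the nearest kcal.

Convert to metric: weight = 288 ÷ 2.2 = 130.9091 kg; height = 70 × 2.54 = 177.8 cm.
Mifflin-St Jeor (male): BMR = 10(130.9091) + 6.25(177.8) − 5(80) + 5 = 1309.0909 + 1111.25 − 400 + 5 = 2025.3409 kcal/day.

2025 kcal/day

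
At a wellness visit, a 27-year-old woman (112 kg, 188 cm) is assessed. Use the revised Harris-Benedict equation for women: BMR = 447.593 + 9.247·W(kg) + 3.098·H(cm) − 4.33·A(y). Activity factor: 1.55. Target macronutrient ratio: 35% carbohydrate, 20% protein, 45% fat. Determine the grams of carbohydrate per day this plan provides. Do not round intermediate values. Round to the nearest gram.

264 g/day

Harris-Benedict: BMR = 447.593 + 9.247(112) + 3.098(188) − 4.33(27) = 1948.771 kcal/day.
TEE = 1948.771 × 1.55 = 3020.5951 kcal/day.
Carbohydrate energy = 35% × 3020.5951 = 1057.2083 kcal.
Carbohydrate = 1057.2083 ÷ 4 kcal/g = 264.3021 g.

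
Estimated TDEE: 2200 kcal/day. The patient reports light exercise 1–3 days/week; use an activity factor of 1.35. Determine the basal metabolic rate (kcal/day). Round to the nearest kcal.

BMR = TEE ÷ activity factor = 2200 ÷ 1.35 = 1629.6296 kcal/day.

1630 kcal/day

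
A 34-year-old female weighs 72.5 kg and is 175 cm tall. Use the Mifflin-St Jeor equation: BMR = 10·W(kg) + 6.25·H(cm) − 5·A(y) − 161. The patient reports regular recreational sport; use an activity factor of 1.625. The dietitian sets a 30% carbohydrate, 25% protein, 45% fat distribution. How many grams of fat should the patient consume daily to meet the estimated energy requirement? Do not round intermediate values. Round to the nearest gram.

121 g/day

Mifflin-St Jeor (female): BMR = 10(72.5) + 6.25(175) − 5(34) − 161 = 725 + 1093.75 − 170 − 161 = 1487.75 kcal/day.
TEE = 1487.75 × 1.625 = 2417.5938 kcal/day.
Fat energy = 45% × 2417.5938 = 1087.9172 kcal.
Fat = 1087.9172 ÷ 9 kcal/g = 120.8797 g.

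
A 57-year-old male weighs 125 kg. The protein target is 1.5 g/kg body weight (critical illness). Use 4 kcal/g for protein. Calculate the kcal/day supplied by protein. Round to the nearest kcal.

750 kcal/day

Protein = 1.5 g/kg × 125 kg = 187.5 g/day.
Protein energy = 187.5 g × 4 kcal/g = 750 kcal/day.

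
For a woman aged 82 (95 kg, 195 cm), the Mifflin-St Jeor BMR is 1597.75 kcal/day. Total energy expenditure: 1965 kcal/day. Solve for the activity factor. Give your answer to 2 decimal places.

Activity factor = TEE ÷ BMR = 1965 ÷ 1597.75 = 1.23.

1.23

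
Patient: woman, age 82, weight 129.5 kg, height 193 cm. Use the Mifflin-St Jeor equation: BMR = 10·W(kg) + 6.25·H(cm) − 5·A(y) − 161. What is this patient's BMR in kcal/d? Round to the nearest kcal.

1930 kcal/d

Mifflin-St Jeor (female): BMR = 10(129.5) + 6.25(193) − 5(82) − 161 = 1295 + 1206.25 − 410 − 161 = 1930.25 kcal/day.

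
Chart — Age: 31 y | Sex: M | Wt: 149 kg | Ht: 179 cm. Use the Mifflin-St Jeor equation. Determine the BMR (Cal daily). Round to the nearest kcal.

Mifflin-St Jeor (male): BMR = 10(149) + 6.25(179) − 5(31) + 5 = 1490 + 1118.75 − 155 + 5 = 2458.75 kcal/day.

2459 Cal daily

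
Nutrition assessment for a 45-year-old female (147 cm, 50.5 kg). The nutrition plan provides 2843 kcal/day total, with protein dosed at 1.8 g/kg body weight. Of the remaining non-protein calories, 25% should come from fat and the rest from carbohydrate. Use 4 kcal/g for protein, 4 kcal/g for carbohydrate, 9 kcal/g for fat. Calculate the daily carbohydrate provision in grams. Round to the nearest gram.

Protein = 1.8 × 50.5 = 90.9 g → 90.9 × 4 = 363.6 kcal.
Non-protein calories = 2843 − 363.6 = 2479.4 kcal.
Fat: 25% × 2479.4 = 619.85 kcal; carbohydrate: 1859.55 kcal.
Carbohydrate: 1859.55 kcal ÷ 4 kcal/g = 464.8875 g.

465 g/day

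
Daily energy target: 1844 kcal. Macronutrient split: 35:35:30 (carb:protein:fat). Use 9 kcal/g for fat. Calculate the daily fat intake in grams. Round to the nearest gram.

Fat energy = 30% × 1844 = 553.2 kcal.
At 9 kcal/g: 553.2 ÷ 9 = 61.4667 g.

61 g/day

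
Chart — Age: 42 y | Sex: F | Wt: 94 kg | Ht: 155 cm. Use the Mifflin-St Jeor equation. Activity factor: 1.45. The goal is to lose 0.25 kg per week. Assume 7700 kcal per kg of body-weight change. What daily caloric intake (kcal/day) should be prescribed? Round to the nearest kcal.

1955 kcal/day

Mifflin-St Jeor (female): BMR = 10(94) + 6.25(155) − 5(42) − 161 = 940 + 968.75 − 210 − 161 = 1537.75 kcal/day.
TEE = 1537.75 × 1.45 = 2229.7375 kcal/day.
Required daily deficit = 0.25 × 7700 ÷ 7 = 275 kcal/day.
Target intake = 2229.7375 − 275 = 1954.7375 kcal/day.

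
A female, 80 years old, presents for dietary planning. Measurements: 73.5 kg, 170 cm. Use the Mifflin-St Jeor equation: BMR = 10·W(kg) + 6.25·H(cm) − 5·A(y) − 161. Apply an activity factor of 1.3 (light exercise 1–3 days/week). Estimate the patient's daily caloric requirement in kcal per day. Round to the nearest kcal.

Mifflin-St Jeor (female): BMR = 10(73.5) + 6.25(170) − 5(80) − 161 = 735 + 1062.5 − 400 − 161 = 1236.5 kcal/day.
TEE = BMR × activity factor = 1236.5 × 1.3 = 1607.45 kcal/day.

1607 kcal per day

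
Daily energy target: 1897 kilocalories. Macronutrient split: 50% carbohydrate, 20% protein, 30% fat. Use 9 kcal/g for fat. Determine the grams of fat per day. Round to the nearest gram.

Fat energy = 30% × 1897 = 569.1 kcal.
At 9 kcal/g: 569.1 ÷ 9 = 63.2333 g.

63 g/day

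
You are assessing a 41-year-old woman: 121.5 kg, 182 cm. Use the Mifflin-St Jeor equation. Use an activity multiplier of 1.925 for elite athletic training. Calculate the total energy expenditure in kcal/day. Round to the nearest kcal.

3824 kcal/day

Mifflin-St Jeor (female): BMR = 10(121.5) + 6.25(182) − 5(41) − 161 = 1215 + 1137.5 − 205 − 161 = 1986.5 kcal/day.
TEE = BMR × activity factor = 1986.5 × 1.925 = 3824.0125 kcal/day.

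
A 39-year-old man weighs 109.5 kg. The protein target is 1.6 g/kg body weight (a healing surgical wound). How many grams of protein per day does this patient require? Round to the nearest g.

175 g/day

Protein = 1.6 g/kg × 109.5 kg = 175.2 g/day.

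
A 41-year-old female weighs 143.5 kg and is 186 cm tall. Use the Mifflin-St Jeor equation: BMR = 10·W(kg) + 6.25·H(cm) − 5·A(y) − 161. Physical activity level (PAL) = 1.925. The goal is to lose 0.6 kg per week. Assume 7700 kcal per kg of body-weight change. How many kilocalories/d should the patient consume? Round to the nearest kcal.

3636 kilocalories/d

Mifflin-St Jeor (female): BMR = 10(143.5) + 6.25(186) − 5(41) − 161 = 1435 + 1162.5 − 205 − 161 = 2231.5 kcal/day.
TEE = 2231.5 × 1.925 = 4295.6375 kcal/day.
Required daily deficit = 0.6 × 7700 ÷ 7 = 660 kcal/day.
Target intake = 4295.6375 − 660 = 3635.6375 kcal/day.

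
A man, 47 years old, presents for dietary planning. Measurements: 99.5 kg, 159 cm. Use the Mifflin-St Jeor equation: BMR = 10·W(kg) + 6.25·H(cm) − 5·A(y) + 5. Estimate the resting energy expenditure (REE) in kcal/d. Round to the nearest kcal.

Mifflin-St Jeor (male): BMR = 10(99.5) + 6.25(159) − 5(47) + 5 = 995 + 993.75 − 235 + 5 = 1758.75 kcal/day.

1759 kcal/d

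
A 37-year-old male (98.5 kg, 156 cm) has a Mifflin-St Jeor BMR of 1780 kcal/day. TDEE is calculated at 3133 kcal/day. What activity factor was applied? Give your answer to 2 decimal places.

Activity factor = TEE ÷ BMR = 3133 ÷ 1780 = 1.76.

1.76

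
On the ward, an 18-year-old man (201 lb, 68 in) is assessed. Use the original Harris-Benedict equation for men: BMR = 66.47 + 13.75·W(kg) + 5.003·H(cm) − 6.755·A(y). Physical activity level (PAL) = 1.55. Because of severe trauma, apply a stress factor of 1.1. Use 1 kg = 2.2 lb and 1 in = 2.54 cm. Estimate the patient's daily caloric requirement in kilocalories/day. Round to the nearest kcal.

3521 kilocalories/day

Convert to metric: weight = 201 ÷ 2.2 = 91.3636 kg; height = 68 × 2.54 = 172.72 cm.
Harris-Benedict: BMR = 66.47 + 13.75(91.3636) + 5.003(172.72) − 6.755(18) = 2065.2482 kcal/day.
TEE = BMR × activity factor = 2065.2482 × 1.55 = 3201.1346 kcal/day.
Apply stress factor: 3201.1346 × 1.1 = 3521.2481 kcal/day.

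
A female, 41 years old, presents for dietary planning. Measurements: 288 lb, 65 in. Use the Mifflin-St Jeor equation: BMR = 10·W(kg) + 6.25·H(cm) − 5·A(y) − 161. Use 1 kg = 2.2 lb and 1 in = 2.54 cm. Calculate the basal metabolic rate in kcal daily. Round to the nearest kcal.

Convert to metric: weight = 288 ÷ 2.2 = 130.9091 kg; height = 65 × 2.54 = 165.1 cm.
Mifflin-St Jeor (female): BMR = 10(130.9091) + 6.25(165.1) − 5(41) − 161 = 1309.0909 + 1031.875 − 205 − 161 = 1974.9659 kcal/day.

1975 kcal daily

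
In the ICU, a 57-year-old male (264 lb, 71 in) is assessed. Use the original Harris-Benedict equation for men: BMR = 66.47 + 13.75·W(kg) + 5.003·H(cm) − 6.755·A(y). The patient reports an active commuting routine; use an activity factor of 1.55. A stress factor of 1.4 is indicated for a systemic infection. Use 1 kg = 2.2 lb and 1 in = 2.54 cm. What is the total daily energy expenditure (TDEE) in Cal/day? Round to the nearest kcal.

Convert to metric: weight = 264 ÷ 2.2 = 120 kg; height = 71 × 2.54 = 180.34 cm.
Harris-Benedict: BMR = 66.47 + 13.75(120) + 5.003(180.34) − 6.755(57) = 2233.676 kcal/day.
TEE = BMR × activity factor = 2233.676 × 1.55 = 3462.1978 kcal/day.
Apply stress factor: 3462.1978 × 1.4 = 4847.077 kcal/day.

4847 Cal/day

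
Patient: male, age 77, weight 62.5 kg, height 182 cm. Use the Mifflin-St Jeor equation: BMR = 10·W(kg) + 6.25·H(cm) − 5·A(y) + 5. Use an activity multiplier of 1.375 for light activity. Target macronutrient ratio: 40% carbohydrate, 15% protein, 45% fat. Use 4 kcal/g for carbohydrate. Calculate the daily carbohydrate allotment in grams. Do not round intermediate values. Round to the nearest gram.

Mifflin-St Jeor (male): BMR = 10(62.5) + 6.25(182) − 5(77) + 5 = 625 + 1137.5 − 385 + 5 = 1382.5 kcal/day.
TEE = 1382.5 × 1.375 = 1900.9375 kcal/day.
Carbohydrate energy = 40% × 1900.9375 = 760.375 kcal.
Carbohydrate = 760.375 ÷ 4 kcal/g = 190.0938 g.

190 g/day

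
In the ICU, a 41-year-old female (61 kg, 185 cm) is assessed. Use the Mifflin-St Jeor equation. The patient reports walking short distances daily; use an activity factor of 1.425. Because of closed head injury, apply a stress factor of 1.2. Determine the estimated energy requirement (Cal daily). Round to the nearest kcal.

Mifflin-St Jeor (female): BMR = 10(61) + 6.25(185) − 5(41) − 161 = 610 + 1156.25 − 205 − 161 = 1400.25 kcal/day.
TEE = BMR × activity factor = 1400.25 × 1.425 = 1995.3563 kcal/day.
Apply stress factor: 1995.3563 × 1.2 = 2394.4275 kcal/day.

2394 Cal daily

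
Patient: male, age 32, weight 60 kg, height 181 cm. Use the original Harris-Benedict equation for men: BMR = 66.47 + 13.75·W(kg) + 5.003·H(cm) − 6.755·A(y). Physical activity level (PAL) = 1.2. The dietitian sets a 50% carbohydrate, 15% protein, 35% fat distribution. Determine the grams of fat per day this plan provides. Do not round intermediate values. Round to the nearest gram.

Harris-Benedict: BMR = 66.47 + 13.75(60) + 5.003(181) − 6.755(32) = 1580.853 kcal/day.
TEE = 1580.853 × 1.2 = 1897.0236 kcal/day.
Fat energy = 35% × 1897.0236 = 663.9583 kcal.
Fat = 663.9583 ÷ 9 kcal/g = 73.7731 g.

74 g/day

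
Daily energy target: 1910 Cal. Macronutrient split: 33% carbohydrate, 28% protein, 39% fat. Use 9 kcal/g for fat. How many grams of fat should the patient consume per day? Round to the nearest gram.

83 g/day

Fat energy = 39% × 1910 = 744.9 kcal.
At 9 kcal/g: 744.9 ÷ 9 = 82.7667 g.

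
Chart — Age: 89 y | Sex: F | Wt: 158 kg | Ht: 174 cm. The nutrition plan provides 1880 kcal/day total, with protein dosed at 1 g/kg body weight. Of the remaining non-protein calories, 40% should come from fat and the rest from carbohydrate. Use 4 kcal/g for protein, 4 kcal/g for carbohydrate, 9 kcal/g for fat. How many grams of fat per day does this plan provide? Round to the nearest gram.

Protein = 1 × 158 = 158 g → 158 × 4 = 632 kcal.
Non-protein calories = 1880 − 632 = 1248 kcal.
Fat: 40% × 1248 = 499.2 kcal; carbohydrate: 748.8 kcal.
Fat: 499.2 kcal ÷ 9 kcal/g = 55.4667 g.

55 g/day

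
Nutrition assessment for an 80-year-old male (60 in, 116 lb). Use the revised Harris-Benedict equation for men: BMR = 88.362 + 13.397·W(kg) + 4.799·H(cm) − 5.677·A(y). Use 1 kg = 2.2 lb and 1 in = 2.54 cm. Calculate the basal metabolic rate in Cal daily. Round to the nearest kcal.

Convert to metric: weight = 116 ÷ 2.2 = 52.7273 kg; height = 60 × 2.54 = 152.4 cm.
Harris-Benedict: BMR = 88.362 + 13.397(52.7273) + 4.799(152.4) − 5.677(80) = 1071.9569 kcal/day.

1072 Cal daily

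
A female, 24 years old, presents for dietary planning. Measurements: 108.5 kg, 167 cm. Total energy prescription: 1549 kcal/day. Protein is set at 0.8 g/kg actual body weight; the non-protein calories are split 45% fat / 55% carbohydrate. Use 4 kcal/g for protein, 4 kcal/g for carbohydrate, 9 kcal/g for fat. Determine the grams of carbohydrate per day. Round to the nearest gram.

Protein = 0.8 × 108.5 = 86.8 g → 86.8 × 4 = 347.2 kcal.
Non-protein calories = 1549 − 347.2 = 1201.8 kcal.
Fat: 45% × 1201.8 = 540.81 kcal; carbohydrate: 660.99 kcal.
Carbohydrate: 660.99 kcal ÷ 4 kcal/g = 165.2475 g.

165 g/day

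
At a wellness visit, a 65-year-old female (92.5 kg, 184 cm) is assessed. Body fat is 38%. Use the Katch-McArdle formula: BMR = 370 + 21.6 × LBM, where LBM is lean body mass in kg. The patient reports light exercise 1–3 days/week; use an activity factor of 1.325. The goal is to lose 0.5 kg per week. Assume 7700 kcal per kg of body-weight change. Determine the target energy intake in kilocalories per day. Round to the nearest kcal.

LBM = 92.5 × (1 − 0.38) = 57.35 kg. Katch-McArdle: BMR = 370 + 21.6 × 57.35 = 1608.76 kcal/day.
TEE = 1608.76 × 1.325 = 2131.607 kcal/day.
Required daily deficit = 0.5 × 7700 ÷ 7 = 550 kcal/day.
Target intake = 2131.607 − 550 = 1581.607 kcal/day.

1582 kilocalories per day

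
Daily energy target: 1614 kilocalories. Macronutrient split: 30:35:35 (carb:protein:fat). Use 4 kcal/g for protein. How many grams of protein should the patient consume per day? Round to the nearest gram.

Protein energy = 35% × 1614 = 564.9 kcal.
At 4 kcal/g: 564.9 ÷ 4 = 141.225 g.

141 g/day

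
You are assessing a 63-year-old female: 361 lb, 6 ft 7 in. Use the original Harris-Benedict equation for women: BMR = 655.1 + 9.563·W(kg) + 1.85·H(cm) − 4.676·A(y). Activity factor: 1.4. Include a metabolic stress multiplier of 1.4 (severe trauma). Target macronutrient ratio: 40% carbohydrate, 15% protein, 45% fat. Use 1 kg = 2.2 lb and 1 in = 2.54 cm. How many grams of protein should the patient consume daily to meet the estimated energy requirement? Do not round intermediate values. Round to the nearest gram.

Convert to metric: weight = 361 ÷ 2.2 = 164.0909 kg; height = (6×12 + 7) × 2.54 = 79 × 2.54 = 200.66 cm.
Harris-Benedict: BMR = 655.1 + 9.563(164.0909) + 1.85(200.66) − 4.676(63) = 2300.9344 kcal/day.
TEE = 2300.9344 × 1.4 = 3221.3081 kcal/day.
With stress factor 1.4: 3221.3081 × 1.4 = 4509.8314 kcal/day.
Protein energy = 15% × 4509.8314 = 676.4747 kcal.
Protein = 676.4747 ÷ 4 kcal/g = 169.1187 g.

169 g/day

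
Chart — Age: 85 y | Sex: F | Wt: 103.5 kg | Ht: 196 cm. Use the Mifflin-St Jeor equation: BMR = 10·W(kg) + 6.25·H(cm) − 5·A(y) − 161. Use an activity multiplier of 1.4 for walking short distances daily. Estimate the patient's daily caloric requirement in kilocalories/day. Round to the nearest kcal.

2344 kilocalories/day

Mifflin-St Jeor (female): BMR = 10(103.5) + 6.25(196) − 5(85) − 161 = 1035 + 1225 − 425 − 161 = 1674 kcal/day.
TEE = BMR × activity factor = 1674 × 1.4 = 2343.6 kcal/day.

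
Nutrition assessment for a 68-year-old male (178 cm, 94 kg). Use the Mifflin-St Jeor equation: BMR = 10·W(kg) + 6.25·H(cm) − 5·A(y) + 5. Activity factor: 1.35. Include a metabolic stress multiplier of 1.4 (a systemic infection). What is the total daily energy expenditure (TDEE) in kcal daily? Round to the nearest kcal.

Mifflin-St Jeor (male): BMR = 10(94) + 6.25(178) − 5(68) + 5 = 940 + 1112.5 − 340 + 5 = 1717.5 kcal/day.
TEE = BMR × activity factor = 1717.5 × 1.35 = 2318.625 kcal/day.
Apply stress factor: 2318.625 × 1.4 = 3246.075 kcal/day.

3246 kcal daily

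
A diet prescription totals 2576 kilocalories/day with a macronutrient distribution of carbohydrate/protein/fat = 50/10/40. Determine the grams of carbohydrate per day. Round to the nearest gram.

322 g/day

Carbohydrate energy = 50% × 2576 = 1288 kcal.
At 4 kcal/g: 1288 ÷ 4 = 322 g.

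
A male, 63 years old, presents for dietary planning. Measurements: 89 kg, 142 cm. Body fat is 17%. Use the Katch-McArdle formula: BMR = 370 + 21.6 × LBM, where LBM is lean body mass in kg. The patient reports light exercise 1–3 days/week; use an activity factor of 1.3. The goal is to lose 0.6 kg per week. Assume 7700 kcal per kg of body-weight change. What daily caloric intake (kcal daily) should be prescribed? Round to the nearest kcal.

1895 kcal daily

LBM = 89 × (1 − 0.17) = 73.87 kg. Katch-McArdle: BMR = 370 + 21.6 × 73.87 = 1965.592 kcal/day.
TEE = 1965.592 × 1.3 = 2555.2696 kcal/day.
Required daily deficit = 0.6 × 7700 ÷ 7 = 660 kcal/day.
Target intake = 2555.2696 − 660 = 1895.2696 kcal/day.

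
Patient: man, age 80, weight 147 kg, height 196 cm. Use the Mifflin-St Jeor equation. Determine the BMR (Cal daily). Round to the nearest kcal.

Mifflin-St Jeor (male): BMR = 10(147) + 6.25(196) − 5(80) + 5 = 1470 + 1225 − 400 + 5 = 2300 kcal/day.

2300 Cal daily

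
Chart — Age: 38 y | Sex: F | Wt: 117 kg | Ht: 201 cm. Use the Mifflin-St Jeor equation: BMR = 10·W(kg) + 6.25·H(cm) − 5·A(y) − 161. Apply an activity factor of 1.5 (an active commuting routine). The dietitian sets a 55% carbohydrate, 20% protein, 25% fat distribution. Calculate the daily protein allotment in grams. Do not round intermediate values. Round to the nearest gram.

156 g/day

Mifflin-St Jeor (female): BMR = 10(117) + 6.25(201) − 5(38) − 161 = 1170 + 1256.25 − 190 − 161 = 2075.25 kcal/day.
TEE = 2075.25 × 1.5 = 3112.875 kcal/day.
Protein energy = 20% × 3112.875 = 622.575 kcal.
Protein = 622.575 ÷ 4 kcal/g = 155.6438 g.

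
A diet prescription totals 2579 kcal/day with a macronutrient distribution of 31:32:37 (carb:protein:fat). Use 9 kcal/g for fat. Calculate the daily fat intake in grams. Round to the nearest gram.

106 g/day

Fat energy = 37% × 2579 = 954.23 kcal.
At 9 kcal/g: 954.23 ÷ 9 = 106.0256 g.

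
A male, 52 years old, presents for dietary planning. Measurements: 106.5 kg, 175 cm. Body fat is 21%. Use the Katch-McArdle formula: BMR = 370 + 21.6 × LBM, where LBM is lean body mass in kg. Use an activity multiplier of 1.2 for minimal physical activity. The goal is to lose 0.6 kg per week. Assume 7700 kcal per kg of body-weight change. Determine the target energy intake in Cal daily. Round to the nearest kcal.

LBM = 106.5 × (1 − 0.21) = 84.135 kg. Katch-McArdle: BMR = 370 + 21.6 × 84.135 = 2187.316 kcal/day.
TEE = 2187.316 × 1.2 = 2624.7792 kcal/day.
Required daily deficit = 0.6 × 7700 ÷ 7 = 660 kcal/day.
Target intake = 2624.7792 − 660 = 1964.7792 kcal/day.

1965 Cal daily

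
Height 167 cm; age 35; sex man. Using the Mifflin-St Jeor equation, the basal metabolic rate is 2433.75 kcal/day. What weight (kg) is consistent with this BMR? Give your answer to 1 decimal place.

156.0 kg

2433.75 = 10·W + 6.25(167) − 5(35) + 5
10·W = 2433.75 − 873.75 = 1560, so W = 156 kg.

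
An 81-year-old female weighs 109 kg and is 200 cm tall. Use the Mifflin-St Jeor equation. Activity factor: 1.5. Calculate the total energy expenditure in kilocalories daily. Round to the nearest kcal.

Mifflin-St Jeor (female): BMR = 10(109) + 6.25(200) − 5(81) − 161 = 1090 + 1250 − 405 − 161 = 1774 kcal/day.
TEE = BMR × activity factor = 1774 × 1.5 = 2661 kcal/day.

2661 kilocalories daily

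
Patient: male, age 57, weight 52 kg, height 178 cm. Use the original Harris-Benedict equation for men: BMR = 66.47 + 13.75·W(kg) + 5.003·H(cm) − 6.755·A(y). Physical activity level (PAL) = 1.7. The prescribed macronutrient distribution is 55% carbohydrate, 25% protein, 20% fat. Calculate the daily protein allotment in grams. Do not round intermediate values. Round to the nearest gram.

Harris-Benedict: BMR = 66.47 + 13.75(52) + 5.003(178) − 6.755(57) = 1286.969 kcal/day.
TEE = 1286.969 × 1.7 = 2187.8473 kcal/day.
Protein energy = 25% × 2187.8473 = 546.9618 kcal.
Protein = 546.9618 ÷ 4 kcal/g = 136.7405 g.

137 g/day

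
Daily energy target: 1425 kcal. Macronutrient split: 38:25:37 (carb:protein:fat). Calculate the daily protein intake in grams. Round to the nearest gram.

Protein energy = 25% × 1425 = 356.25 kcal.
At 4 kcal/g: 356.25 ÷ 4 = 89.0625 g.

89 g/day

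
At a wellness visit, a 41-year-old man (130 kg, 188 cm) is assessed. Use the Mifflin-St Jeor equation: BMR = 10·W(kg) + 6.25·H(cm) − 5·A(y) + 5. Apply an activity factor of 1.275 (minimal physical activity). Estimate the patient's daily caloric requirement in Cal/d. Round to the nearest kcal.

Mifflin-St Jeor (male): BMR = 10(130) + 6.25(188) − 5(41) + 5 = 1300 + 1175 − 205 + 5 = 2275 kcal/day.
TEE = BMR × activity factor = 2275 × 1.275 = 2900.625 kcal/day.

2901 Cal/d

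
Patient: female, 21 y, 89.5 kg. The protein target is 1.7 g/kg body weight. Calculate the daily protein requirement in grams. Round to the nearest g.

152 g/day

Protein = 1.7 g/kg × 89.5 kg = 152.15 g/day.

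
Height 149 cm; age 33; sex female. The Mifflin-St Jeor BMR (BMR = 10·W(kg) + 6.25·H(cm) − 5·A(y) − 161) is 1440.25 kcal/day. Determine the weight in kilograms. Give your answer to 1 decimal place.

1440.25 = 10·W + 6.25(149) − 5(33) − 161
10·W = 1440.25 − 605.25 = 835, so W = 83.5 kg.

83.5 kg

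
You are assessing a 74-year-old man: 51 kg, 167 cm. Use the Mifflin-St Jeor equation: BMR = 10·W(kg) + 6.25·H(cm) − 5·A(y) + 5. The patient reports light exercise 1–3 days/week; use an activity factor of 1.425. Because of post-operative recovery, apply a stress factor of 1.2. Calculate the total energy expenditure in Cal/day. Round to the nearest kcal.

Mifflin-St Jeor (male): BMR = 10(51) + 6.25(167) − 5(74) + 5 = 510 + 1043.75 − 370 + 5 = 1188.75 kcal/day.
TEE = BMR × activity factor = 1188.75 × 1.425 = 1693.9688 kcal/day.
Apply stress factor: 1693.9688 × 1.2 = 2032.7625 kcal/day.

2033 Cal/day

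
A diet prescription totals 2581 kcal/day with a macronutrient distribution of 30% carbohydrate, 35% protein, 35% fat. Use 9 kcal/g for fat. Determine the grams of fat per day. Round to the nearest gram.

Fat energy = 35% × 2581 = 903.35 kcal.
At 9 kcal/g: 903.35 ÷ 9 = 100.3722 g.

100 g/day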